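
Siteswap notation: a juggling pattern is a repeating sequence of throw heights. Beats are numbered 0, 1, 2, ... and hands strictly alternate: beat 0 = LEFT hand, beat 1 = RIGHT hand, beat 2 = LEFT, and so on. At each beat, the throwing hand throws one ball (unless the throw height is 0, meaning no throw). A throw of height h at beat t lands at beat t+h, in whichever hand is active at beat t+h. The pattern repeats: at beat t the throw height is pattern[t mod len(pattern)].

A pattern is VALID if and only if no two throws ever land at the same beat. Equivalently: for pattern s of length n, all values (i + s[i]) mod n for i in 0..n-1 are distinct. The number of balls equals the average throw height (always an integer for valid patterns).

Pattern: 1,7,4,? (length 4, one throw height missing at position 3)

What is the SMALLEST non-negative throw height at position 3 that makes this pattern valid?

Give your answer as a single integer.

Answer: 0

Derivation:
i=0: (0 + 1) mod 4 = 1
i=1: (1 + 7) mod 4 = 0
i=2: (2 + 4) mod 4 = 2
i=3: s[i]=? (unknown)
Known residues: [0, 1, 2]; need a permutation of 0..3, so missing residue r = 3
Need (3 + s) mod 4 = 3; smallest s = (3 - 3) mod 4 = 0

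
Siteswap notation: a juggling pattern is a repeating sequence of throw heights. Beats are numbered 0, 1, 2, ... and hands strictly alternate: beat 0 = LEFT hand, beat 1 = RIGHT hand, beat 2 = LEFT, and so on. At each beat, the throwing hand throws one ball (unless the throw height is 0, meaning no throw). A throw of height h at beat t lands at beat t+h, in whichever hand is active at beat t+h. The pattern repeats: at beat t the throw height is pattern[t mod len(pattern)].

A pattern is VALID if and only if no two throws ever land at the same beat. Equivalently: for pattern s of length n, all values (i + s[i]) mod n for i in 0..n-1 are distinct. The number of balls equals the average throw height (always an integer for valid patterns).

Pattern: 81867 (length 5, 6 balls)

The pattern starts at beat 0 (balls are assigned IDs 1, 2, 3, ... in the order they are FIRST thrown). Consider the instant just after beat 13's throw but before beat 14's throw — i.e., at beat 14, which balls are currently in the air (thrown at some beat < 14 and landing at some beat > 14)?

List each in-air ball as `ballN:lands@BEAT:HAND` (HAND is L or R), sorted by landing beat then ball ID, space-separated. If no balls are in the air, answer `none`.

Answer: ball6:lands@15:R ball3:lands@16:L ball2:lands@18:L ball5:lands@19:R ball4:lands@20:L

Derivation:
Beat 0 (L): throw ball1 h=8 -> lands@8:L; in-air after throw: [b1@8:L]
Beat 1 (R): throw ball2 h=1 -> lands@2:L; in-air after throw: [b2@2:L b1@8:L]
Beat 2 (L): throw ball2 h=8 -> lands@10:L; in-air after throw: [b1@8:L b2@10:L]
Beat 3 (R): throw ball3 h=6 -> lands@9:R; in-air after throw: [b1@8:L b3@9:R b2@10:L]
Beat 4 (L): throw ball4 h=7 -> lands@11:R; in-air after throw: [b1@8:L b3@9:R b2@10:L b4@11:R]
Beat 5 (R): throw ball5 h=8 -> lands@13:R; in-air after throw: [b1@8:L b3@9:R b2@10:L b4@11:R b5@13:R]
Beat 6 (L): throw ball6 h=1 -> lands@7:R; in-air after throw: [b6@7:R b1@8:L b3@9:R b2@10:L b4@11:R b5@13:R]
Beat 7 (R): throw ball6 h=8 -> lands@15:R; in-air after throw: [b1@8:L b3@9:R b2@10:L b4@11:R b5@13:R b6@15:R]
Beat 8 (L): throw ball1 h=6 -> lands@14:L; in-air after throw: [b3@9:R b2@10:L b4@11:R b5@13:R b1@14:L b6@15:R]
Beat 9 (R): throw ball3 h=7 -> lands@16:L; in-air after throw: [b2@10:L b4@11:R b5@13:R b1@14:L b6@15:R b3@16:L]
Beat 10 (L): throw ball2 h=8 -> lands@18:L; in-air after throw: [b4@11:R b5@13:R b1@14:L b6@15:R b3@16:L b2@18:L]
Beat 11 (R): throw ball4 h=1 -> lands@12:L; in-air after throw: [b4@12:L b5@13:R b1@14:L b6@15:R b3@16:L b2@18:L]
Beat 12 (L): throw ball4 h=8 -> lands@20:L; in-air after throw: [b5@13:R b1@14:L b6@15:R b3@16:L b2@18:L b4@20:L]
Beat 13 (R): throw ball5 h=6 -> lands@19:R; in-air after throw: [b1@14:L b6@15:R b3@16:L b2@18:L b5@19:R b4@20:L]
Beat 14 (L): throw ball1 h=7 -> lands@21:R; in-air after throw: [b6@15:R b3@16:L b2@18:L b5@19:R b4@20:L b1@21:R]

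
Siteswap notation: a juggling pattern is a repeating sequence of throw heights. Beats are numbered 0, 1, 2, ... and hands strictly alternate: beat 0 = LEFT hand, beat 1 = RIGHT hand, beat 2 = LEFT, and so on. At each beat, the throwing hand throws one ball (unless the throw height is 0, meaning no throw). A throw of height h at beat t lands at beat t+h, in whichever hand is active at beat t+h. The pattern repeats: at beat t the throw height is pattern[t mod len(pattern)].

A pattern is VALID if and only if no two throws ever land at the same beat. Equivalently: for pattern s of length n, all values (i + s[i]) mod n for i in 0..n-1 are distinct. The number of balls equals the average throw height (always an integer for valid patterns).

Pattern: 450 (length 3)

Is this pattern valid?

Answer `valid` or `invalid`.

i=0: (i + s[i]) mod n = (0 + 4) mod 3 = 1
i=1: (i + s[i]) mod n = (1 + 5) mod 3 = 0
i=2: (i + s[i]) mod n = (2 + 0) mod 3 = 2
Residues: [1, 0, 2], distinct: True

Answer: valid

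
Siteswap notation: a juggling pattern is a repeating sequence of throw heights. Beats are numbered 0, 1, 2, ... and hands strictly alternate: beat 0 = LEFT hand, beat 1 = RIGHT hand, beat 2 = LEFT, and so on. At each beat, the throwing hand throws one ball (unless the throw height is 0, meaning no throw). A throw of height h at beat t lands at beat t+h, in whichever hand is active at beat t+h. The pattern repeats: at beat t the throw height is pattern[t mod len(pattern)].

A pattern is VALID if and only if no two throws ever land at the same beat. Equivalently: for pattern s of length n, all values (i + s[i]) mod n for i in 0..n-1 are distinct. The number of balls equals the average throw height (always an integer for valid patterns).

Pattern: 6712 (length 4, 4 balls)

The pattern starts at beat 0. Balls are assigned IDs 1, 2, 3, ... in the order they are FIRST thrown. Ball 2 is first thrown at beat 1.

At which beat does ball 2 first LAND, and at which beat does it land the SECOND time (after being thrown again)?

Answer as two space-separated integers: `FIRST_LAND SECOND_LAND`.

Beat 0 (L): throw ball1 h=6 -> lands@6:L; in-air after throw: [b1@6:L]
Beat 1 (R): throw ball2 h=7 -> lands@8:L; in-air after throw: [b1@6:L b2@8:L]
Beat 2 (L): throw ball3 h=1 -> lands@3:R; in-air after throw: [b3@3:R b1@6:L b2@8:L]
Beat 3 (R): throw ball3 h=2 -> lands@5:R; in-air after throw: [b3@5:R b1@6:L b2@8:L]
Beat 4 (L): throw ball4 h=6 -> lands@10:L; in-air after throw: [b3@5:R b1@6:L b2@8:L b4@10:L]
Beat 5 (R): throw ball3 h=7 -> lands@12:L; in-air after throw: [b1@6:L b2@8:L b4@10:L b3@12:L]
Beat 6 (L): throw ball1 h=1 -> lands@7:R; in-air after throw: [b1@7:R b2@8:L b4@10:L b3@12:L]
Beat 7 (R): throw ball1 h=2 -> lands@9:R; in-air after throw: [b2@8:L b1@9:R b4@10:L b3@12:L]
Beat 8 (L): throw ball2 h=6 -> lands@14:L; in-air after throw: [b1@9:R b4@10:L b3@12:L b2@14:L]
Beat 9 (R): throw ball1 h=7 -> lands@16:L; in-air after throw: [b4@10:L b3@12:L b2@14:L b1@16:L]
Beat 10 (L): throw ball4 h=1 -> lands@11:R; in-air after throw: [b4@11:R b3@12:L b2@14:L b1@16:L]
Beat 11 (R): throw ball4 h=2 -> lands@13:R; in-air after throw: [b3@12:L b4@13:R b2@14:L b1@16:L]
Beat 12 (L): throw ball3 h=6 -> lands@18:L; in-air after throw: [b4@13:R b2@14:L b1@16:L b3@18:L]
Beat 13 (R): throw ball4 h=7 -> lands@20:L; in-air after throw: [b2@14:L b1@16:L b3@18:L b4@20:L]
Beat 14 (L): throw ball2 h=1 -> lands@15:R; in-air after throw: [b2@15:R b1@16:L b3@18:L b4@20:L]
Ball 2: thrown@1 h=7 -> first land @8; rethrown@8 h=6 -> second land @14

Answer: 8 14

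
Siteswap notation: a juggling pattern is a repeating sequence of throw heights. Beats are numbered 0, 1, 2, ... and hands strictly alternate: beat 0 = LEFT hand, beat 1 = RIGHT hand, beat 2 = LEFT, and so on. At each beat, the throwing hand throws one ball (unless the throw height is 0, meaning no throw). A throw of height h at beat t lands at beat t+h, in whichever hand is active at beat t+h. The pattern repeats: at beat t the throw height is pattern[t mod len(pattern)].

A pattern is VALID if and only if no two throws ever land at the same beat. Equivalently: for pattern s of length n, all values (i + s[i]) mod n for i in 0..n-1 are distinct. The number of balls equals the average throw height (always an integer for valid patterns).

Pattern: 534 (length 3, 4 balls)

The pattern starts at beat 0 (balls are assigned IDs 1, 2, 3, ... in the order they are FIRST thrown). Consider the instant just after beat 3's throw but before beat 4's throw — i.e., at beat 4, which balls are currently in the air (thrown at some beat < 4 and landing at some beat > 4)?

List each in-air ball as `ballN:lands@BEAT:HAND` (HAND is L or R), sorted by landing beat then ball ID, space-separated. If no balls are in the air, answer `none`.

Beat 0 (L): throw ball1 h=5 -> lands@5:R; in-air after throw: [b1@5:R]
Beat 1 (R): throw ball2 h=3 -> lands@4:L; in-air after throw: [b2@4:L b1@5:R]
Beat 2 (L): throw ball3 h=4 -> lands@6:L; in-air after throw: [b2@4:L b1@5:R b3@6:L]
Beat 3 (R): throw ball4 h=5 -> lands@8:L; in-air after throw: [b2@4:L b1@5:R b3@6:L b4@8:L]
Beat 4 (L): throw ball2 h=3 -> lands@7:R; in-air after throw: [b1@5:R b3@6:L b2@7:R b4@8:L]

Answer: ball1:lands@5:R ball3:lands@6:L ball4:lands@8:L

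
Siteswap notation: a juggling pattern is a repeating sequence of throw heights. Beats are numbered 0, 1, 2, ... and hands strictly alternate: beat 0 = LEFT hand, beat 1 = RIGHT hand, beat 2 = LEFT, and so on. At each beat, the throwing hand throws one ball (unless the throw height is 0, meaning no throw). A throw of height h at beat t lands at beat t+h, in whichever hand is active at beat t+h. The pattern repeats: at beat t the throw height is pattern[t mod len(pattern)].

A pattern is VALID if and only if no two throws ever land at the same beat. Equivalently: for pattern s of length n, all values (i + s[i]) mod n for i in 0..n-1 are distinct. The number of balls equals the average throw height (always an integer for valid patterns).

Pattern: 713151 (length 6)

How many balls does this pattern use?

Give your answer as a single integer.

Pattern = [7, 1, 3, 1, 5, 1], length n = 6
  position 0: throw height = 7, running sum = 7
  position 1: throw height = 1, running sum = 8
  position 2: throw height = 3, running sum = 11
  position 3: throw height = 1, running sum = 12
  position 4: throw height = 5, running sum = 17
  position 5: throw height = 1, running sum = 18
Total sum = 18; balls = sum / n = 18 / 6 = 3

Answer: 3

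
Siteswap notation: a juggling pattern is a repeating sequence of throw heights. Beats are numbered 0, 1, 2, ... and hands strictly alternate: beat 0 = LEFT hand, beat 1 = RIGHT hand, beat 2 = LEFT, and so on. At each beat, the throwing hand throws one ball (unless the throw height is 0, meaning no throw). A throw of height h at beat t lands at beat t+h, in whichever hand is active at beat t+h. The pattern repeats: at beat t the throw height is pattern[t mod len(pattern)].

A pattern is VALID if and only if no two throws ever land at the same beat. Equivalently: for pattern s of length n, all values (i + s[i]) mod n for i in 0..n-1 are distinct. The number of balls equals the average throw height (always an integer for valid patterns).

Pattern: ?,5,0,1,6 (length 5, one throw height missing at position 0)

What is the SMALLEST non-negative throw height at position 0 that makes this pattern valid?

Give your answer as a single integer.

i=0: s[i]=? (unknown)
i=1: (1 + 5) mod 5 = 1
i=2: (2 + 0) mod 5 = 2
i=3: (3 + 1) mod 5 = 4
i=4: (4 + 6) mod 5 = 0
Known residues: [0, 1, 2, 4]; need a permutation of 0..4, so missing residue r = 3
Need (0 + s) mod 5 = 3; smallest s = (3 - 0) mod 5 = 3

Answer: 3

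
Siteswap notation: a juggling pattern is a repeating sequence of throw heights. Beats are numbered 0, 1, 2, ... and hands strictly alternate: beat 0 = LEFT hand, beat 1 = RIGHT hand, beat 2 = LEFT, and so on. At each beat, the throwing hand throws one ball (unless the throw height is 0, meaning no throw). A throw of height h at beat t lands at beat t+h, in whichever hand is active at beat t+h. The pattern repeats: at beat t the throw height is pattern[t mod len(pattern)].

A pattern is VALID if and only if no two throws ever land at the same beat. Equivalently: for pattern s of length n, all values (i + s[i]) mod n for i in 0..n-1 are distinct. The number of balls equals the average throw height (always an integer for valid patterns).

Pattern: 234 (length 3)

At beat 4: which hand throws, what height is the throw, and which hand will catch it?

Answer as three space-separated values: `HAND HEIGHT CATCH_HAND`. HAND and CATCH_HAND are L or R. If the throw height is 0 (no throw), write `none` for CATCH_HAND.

Beat 4: 4 mod 2 = 0, so hand = L
Throw height = pattern[4 mod 3] = pattern[1] = 3
Lands at beat 4+3=7, 7 mod 2 = 1, so catch hand = R

Answer: L 3 R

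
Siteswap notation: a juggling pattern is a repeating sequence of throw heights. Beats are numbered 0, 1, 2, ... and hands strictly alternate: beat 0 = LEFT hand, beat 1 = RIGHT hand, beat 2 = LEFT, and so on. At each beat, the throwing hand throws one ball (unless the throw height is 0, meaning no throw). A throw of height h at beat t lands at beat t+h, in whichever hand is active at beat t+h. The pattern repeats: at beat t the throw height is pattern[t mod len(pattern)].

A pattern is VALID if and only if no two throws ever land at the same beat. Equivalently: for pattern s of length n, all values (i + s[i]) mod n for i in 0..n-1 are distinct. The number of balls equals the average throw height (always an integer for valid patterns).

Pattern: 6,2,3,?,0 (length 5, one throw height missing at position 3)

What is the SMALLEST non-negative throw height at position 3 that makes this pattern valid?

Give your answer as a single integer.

Answer: 4

Derivation:
i=0: (0 + 6) mod 5 = 1
i=1: (1 + 2) mod 5 = 3
i=2: (2 + 3) mod 5 = 0
i=3: s[i]=? (unknown)
i=4: (4 + 0) mod 5 = 4
Known residues: [0, 1, 3, 4]; need a permutation of 0..4, so missing residue r = 2
Need (3 + s) mod 5 = 2; smallest s = (2 - 3) mod 5 = 4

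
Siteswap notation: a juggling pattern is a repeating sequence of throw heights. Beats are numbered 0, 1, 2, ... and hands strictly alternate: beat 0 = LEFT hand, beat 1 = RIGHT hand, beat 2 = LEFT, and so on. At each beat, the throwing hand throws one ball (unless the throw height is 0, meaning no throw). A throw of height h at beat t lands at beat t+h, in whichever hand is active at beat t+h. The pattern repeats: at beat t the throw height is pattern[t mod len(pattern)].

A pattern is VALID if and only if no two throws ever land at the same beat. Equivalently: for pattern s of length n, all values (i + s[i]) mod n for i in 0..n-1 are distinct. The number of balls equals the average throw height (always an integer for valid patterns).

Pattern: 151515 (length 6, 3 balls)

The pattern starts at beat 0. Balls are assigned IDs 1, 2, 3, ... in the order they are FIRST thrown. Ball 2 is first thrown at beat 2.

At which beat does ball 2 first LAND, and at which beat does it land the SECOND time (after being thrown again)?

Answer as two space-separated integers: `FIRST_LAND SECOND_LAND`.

Beat 0 (L): throw ball1 h=1 -> lands@1:R; in-air after throw: [b1@1:R]
Beat 1 (R): throw ball1 h=5 -> lands@6:L; in-air after throw: [b1@6:L]
Beat 2 (L): throw ball2 h=1 -> lands@3:R; in-air after throw: [b2@3:R b1@6:L]
Beat 3 (R): throw ball2 h=5 -> lands@8:L; in-air after throw: [b1@6:L b2@8:L]
Beat 4 (L): throw ball3 h=1 -> lands@5:R; in-air after throw: [b3@5:R b1@6:L b2@8:L]
Beat 5 (R): throw ball3 h=5 -> lands@10:L; in-air after throw: [b1@6:L b2@8:L b3@10:L]
Beat 6 (L): throw ball1 h=1 -> lands@7:R; in-air after throw: [b1@7:R b2@8:L b3@10:L]
Beat 7 (R): throw ball1 h=5 -> lands@12:L; in-air after throw: [b2@8:L b3@10:L b1@12:L]
Beat 8 (L): throw ball2 h=1 -> lands@9:R; in-air after throw: [b2@9:R b3@10:L b1@12:L]
Ball 2: thrown@2 h=1 -> first land @3; rethrown@3 h=5 -> second land @8

Answer: 3 8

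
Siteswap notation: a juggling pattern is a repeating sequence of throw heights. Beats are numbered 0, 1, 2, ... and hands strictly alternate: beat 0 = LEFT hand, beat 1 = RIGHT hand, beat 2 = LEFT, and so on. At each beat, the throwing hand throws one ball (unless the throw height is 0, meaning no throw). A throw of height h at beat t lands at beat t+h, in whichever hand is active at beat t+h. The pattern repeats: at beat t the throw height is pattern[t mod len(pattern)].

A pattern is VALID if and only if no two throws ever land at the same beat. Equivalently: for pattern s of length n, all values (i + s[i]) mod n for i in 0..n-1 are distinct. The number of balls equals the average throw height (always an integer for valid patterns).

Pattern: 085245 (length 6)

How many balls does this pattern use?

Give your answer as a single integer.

Answer: 4

Derivation:
Pattern = [0, 8, 5, 2, 4, 5], length n = 6
  position 0: throw height = 0, running sum = 0
  position 1: throw height = 8, running sum = 8
  position 2: throw height = 5, running sum = 13
  position 3: throw height = 2, running sum = 15
  position 4: throw height = 4, running sum = 19
  position 5: throw height = 5, running sum = 24
Total sum = 24; balls = sum / n = 24 / 6 = 4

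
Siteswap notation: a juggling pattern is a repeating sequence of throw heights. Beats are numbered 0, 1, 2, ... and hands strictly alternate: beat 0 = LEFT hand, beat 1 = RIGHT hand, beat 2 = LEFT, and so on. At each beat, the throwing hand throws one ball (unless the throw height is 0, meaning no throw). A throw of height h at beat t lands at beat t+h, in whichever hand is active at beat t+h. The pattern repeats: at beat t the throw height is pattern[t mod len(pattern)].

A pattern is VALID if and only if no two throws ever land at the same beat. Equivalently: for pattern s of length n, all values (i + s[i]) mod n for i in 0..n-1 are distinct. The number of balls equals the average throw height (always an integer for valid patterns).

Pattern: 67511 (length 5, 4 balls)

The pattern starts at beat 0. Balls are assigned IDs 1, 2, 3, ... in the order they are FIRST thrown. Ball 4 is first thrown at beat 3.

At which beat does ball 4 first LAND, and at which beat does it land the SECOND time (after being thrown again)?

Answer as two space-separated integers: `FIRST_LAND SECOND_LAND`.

Answer: 4 5

Derivation:
Beat 0 (L): throw ball1 h=6 -> lands@6:L; in-air after throw: [b1@6:L]
Beat 1 (R): throw ball2 h=7 -> lands@8:L; in-air after throw: [b1@6:L b2@8:L]
Beat 2 (L): throw ball3 h=5 -> lands@7:R; in-air after throw: [b1@6:L b3@7:R b2@8:L]
Beat 3 (R): throw ball4 h=1 -> lands@4:L; in-air after throw: [b4@4:L b1@6:L b3@7:R b2@8:L]
Beat 4 (L): throw ball4 h=1 -> lands@5:R; in-air after throw: [b4@5:R b1@6:L b3@7:R b2@8:L]
Beat 5 (R): throw ball4 h=6 -> lands@11:R; in-air after throw: [b1@6:L b3@7:R b2@8:L b4@11:R]
Ball 4: thrown@3 h=1 -> first land @4; rethrown@4 h=1 -> second land @5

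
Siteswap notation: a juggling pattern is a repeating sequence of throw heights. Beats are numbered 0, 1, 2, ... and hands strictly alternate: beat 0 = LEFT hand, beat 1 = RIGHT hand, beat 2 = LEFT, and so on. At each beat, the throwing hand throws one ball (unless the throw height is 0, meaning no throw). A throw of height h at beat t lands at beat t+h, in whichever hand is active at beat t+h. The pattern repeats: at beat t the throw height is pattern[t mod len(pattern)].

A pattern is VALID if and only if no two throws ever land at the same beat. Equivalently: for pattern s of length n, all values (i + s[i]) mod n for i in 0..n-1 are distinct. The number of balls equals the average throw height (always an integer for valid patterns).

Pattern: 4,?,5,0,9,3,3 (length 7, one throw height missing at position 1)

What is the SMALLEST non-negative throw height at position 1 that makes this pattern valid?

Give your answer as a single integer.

Answer: 4

Derivation:
i=0: (0 + 4) mod 7 = 4
i=1: s[i]=? (unknown)
i=2: (2 + 5) mod 7 = 0
i=3: (3 + 0) mod 7 = 3
i=4: (4 + 9) mod 7 = 6
i=5: (5 + 3) mod 7 = 1
i=6: (6 + 3) mod 7 = 2
Known residues: [0, 1, 2, 3, 4, 6]; need a permutation of 0..6, so missing residue r = 5
Need (1 + s) mod 7 = 5; smallest s = (5 - 1) mod 7 = 4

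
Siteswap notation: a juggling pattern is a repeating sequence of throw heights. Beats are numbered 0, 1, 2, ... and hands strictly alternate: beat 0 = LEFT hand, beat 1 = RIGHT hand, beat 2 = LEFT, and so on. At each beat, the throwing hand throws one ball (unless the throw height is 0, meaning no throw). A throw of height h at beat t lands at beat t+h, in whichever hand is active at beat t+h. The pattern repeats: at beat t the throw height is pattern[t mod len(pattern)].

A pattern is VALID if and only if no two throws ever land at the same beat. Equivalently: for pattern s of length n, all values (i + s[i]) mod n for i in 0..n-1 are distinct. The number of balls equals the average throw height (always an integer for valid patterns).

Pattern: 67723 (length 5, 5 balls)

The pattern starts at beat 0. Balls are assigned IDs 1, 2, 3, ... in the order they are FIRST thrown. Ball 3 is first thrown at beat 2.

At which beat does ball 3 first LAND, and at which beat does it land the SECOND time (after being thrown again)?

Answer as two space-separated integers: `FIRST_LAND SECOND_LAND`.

Answer: 9 12

Derivation:
Beat 0 (L): throw ball1 h=6 -> lands@6:L; in-air after throw: [b1@6:L]
Beat 1 (R): throw ball2 h=7 -> lands@8:L; in-air after throw: [b1@6:L b2@8:L]
Beat 2 (L): throw ball3 h=7 -> lands@9:R; in-air after throw: [b1@6:L b2@8:L b3@9:R]
Beat 3 (R): throw ball4 h=2 -> lands@5:R; in-air after throw: [b4@5:R b1@6:L b2@8:L b3@9:R]
Beat 4 (L): throw ball5 h=3 -> lands@7:R; in-air after throw: [b4@5:R b1@6:L b5@7:R b2@8:L b3@9:R]
Beat 5 (R): throw ball4 h=6 -> lands@11:R; in-air after throw: [b1@6:L b5@7:R b2@8:L b3@9:R b4@11:R]
Beat 6 (L): throw ball1 h=7 -> lands@13:R; in-air after throw: [b5@7:R b2@8:L b3@9:R b4@11:R b1@13:R]
Beat 7 (R): throw ball5 h=7 -> lands@14:L; in-air after throw: [b2@8:L b3@9:R b4@11:R b1@13:R b5@14:L]
Beat 8 (L): throw ball2 h=2 -> lands@10:L; in-air after throw: [b3@9:R b2@10:L b4@11:R b1@13:R b5@14:L]
Beat 9 (R): throw ball3 h=3 -> lands@12:L; in-air after throw: [b2@10:L b4@11:R b3@12:L b1@13:R b5@14:L]
Beat 10 (L): throw ball2 h=6 -> lands@16:L; in-air after throw: [b4@11:R b3@12:L b1@13:R b5@14:L b2@16:L]
Beat 11 (R): throw ball4 h=7 -> lands@18:L; in-air after throw: [b3@12:L b1@13:R b5@14:L b2@16:L b4@18:L]
Beat 12 (L): throw ball3 h=7 -> lands@19:R; in-air after throw: [b1@13:R b5@14:L b2@16:L b4@18:L b3@19:R]
Ball 3: thrown@2 h=7 -> first land @9; rethrown@9 h=3 -> second land @12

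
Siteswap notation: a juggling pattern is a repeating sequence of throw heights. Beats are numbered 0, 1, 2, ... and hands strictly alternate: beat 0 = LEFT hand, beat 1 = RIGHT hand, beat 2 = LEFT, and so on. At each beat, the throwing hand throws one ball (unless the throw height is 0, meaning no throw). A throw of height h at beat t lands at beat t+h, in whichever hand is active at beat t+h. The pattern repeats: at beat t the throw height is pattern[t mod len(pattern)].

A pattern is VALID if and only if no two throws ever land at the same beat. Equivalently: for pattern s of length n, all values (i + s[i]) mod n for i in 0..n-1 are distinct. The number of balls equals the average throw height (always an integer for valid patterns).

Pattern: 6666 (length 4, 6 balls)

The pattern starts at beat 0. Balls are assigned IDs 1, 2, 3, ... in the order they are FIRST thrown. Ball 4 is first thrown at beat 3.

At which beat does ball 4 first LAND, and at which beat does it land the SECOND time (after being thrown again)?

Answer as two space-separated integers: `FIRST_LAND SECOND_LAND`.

Beat 0 (L): throw ball1 h=6 -> lands@6:L; in-air after throw: [b1@6:L]
Beat 1 (R): throw ball2 h=6 -> lands@7:R; in-air after throw: [b1@6:L b2@7:R]
Beat 2 (L): throw ball3 h=6 -> lands@8:L; in-air after throw: [b1@6:L b2@7:R b3@8:L]
Beat 3 (R): throw ball4 h=6 -> lands@9:R; in-air after throw: [b1@6:L b2@7:R b3@8:L b4@9:R]
Beat 4 (L): throw ball5 h=6 -> lands@10:L; in-air after throw: [b1@6:L b2@7:R b3@8:L b4@9:R b5@10:L]
Beat 5 (R): throw ball6 h=6 -> lands@11:R; in-air after throw: [b1@6:L b2@7:R b3@8:L b4@9:R b5@10:L b6@11:R]
Beat 6 (L): throw ball1 h=6 -> lands@12:L; in-air after throw: [b2@7:R b3@8:L b4@9:R b5@10:L b6@11:R b1@12:L]
Beat 7 (R): throw ball2 h=6 -> lands@13:R; in-air after throw: [b3@8:L b4@9:R b5@10:L b6@11:R b1@12:L b2@13:R]
Beat 8 (L): throw ball3 h=6 -> lands@14:L; in-air after throw: [b4@9:R b5@10:L b6@11:R b1@12:L b2@13:R b3@14:L]
Beat 9 (R): throw ball4 h=6 -> lands@15:R; in-air after throw: [b5@10:L b6@11:R b1@12:L b2@13:R b3@14:L b4@15:R]
Beat 10 (L): throw ball5 h=6 -> lands@16:L; in-air after throw: [b6@11:R b1@12:L b2@13:R b3@14:L b4@15:R b5@16:L]
Beat 11 (R): throw ball6 h=6 -> lands@17:R; in-air after throw: [b1@12:L b2@13:R b3@14:L b4@15:R b5@16:L b6@17:R]
Beat 12 (L): throw ball1 h=6 -> lands@18:L; in-air after throw: [b2@13:R b3@14:L b4@15:R b5@16:L b6@17:R b1@18:L]
Beat 13 (R): throw ball2 h=6 -> lands@19:R; in-air after throw: [b3@14:L b4@15:R b5@16:L b6@17:R b1@18:L b2@19:R]
Beat 14 (L): throw ball3 h=6 -> lands@20:L; in-air after throw: [b4@15:R b5@16:L b6@17:R b1@18:L b2@19:R b3@20:L]
Beat 15 (R): throw ball4 h=6 -> lands@21:R; in-air after throw: [b5@16:L b6@17:R b1@18:L b2@19:R b3@20:L b4@21:R]
Ball 4: thrown@3 h=6 -> first land @9; rethrown@9 h=6 -> second land @15

Answer: 9 15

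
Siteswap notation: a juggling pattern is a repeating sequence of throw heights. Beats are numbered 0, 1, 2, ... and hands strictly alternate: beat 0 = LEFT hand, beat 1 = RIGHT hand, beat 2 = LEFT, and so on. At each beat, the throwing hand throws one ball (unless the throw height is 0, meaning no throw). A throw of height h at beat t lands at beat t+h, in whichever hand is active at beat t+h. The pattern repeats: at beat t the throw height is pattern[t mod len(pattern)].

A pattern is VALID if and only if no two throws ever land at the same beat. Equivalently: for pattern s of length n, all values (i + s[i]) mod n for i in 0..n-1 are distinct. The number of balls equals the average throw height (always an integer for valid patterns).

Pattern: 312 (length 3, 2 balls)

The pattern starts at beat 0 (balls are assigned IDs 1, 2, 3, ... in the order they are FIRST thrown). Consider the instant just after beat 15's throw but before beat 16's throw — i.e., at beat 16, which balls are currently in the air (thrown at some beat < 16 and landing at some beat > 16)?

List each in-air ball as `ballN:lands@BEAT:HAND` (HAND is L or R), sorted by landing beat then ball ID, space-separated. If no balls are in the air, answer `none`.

Answer: ball1:lands@18:L

Derivation:
Beat 0 (L): throw ball1 h=3 -> lands@3:R; in-air after throw: [b1@3:R]
Beat 1 (R): throw ball2 h=1 -> lands@2:L; in-air after throw: [b2@2:L b1@3:R]
Beat 2 (L): throw ball2 h=2 -> lands@4:L; in-air after throw: [b1@3:R b2@4:L]
Beat 3 (R): throw ball1 h=3 -> lands@6:L; in-air after throw: [b2@4:L b1@6:L]
Beat 4 (L): throw ball2 h=1 -> lands@5:R; in-air after throw: [b2@5:R b1@6:L]
Beat 5 (R): throw ball2 h=2 -> lands@7:R; in-air after throw: [b1@6:L b2@7:R]
Beat 6 (L): throw ball1 h=3 -> lands@9:R; in-air after throw: [b2@7:R b1@9:R]
Beat 7 (R): throw ball2 h=1 -> lands@8:L; in-air after throw: [b2@8:L b1@9:R]
Beat 8 (L): throw ball2 h=2 -> lands@10:L; in-air after throw: [b1@9:R b2@10:L]
Beat 9 (R): throw ball1 h=3 -> lands@12:L; in-air after throw: [b2@10:L b1@12:L]
Beat 10 (L): throw ball2 h=1 -> lands@11:R; in-air after throw: [b2@11:R b1@12:L]
Beat 11 (R): throw ball2 h=2 -> lands@13:R; in-air after throw: [b1@12:L b2@13:R]
Beat 12 (L): throw ball1 h=3 -> lands@15:R; in-air after throw: [b2@13:R b1@15:R]
Beat 13 (R): throw ball2 h=1 -> lands@14:L; in-air after throw: [b2@14:L b1@15:R]
Beat 14 (L): throw ball2 h=2 -> lands@16:L; in-air after throw: [b1@15:R b2@16:L]
Beat 15 (R): throw ball1 h=3 -> lands@18:L; in-air after throw: [b2@16:L b1@18:L]
Beat 16 (L): throw ball2 h=1 -> lands@17:R; in-air after throw: [b2@17:R b1@18:L]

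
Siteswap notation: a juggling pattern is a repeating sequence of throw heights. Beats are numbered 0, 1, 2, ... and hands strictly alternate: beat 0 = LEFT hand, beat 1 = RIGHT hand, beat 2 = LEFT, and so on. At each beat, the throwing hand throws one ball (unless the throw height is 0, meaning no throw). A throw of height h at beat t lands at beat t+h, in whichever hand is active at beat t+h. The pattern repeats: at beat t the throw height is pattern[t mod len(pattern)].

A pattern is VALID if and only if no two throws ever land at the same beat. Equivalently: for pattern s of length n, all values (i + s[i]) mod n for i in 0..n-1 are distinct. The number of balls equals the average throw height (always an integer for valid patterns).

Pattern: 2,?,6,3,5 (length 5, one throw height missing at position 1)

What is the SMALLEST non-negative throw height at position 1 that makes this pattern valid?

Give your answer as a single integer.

i=0: (0 + 2) mod 5 = 2
i=1: s[i]=? (unknown)
i=2: (2 + 6) mod 5 = 3
i=3: (3 + 3) mod 5 = 1
i=4: (4 + 5) mod 5 = 4
Known residues: [1, 2, 3, 4]; need a permutation of 0..4, so missing residue r = 0
Need (1 + s) mod 5 = 0; smallest s = (0 - 1) mod 5 = 4

Answer: 4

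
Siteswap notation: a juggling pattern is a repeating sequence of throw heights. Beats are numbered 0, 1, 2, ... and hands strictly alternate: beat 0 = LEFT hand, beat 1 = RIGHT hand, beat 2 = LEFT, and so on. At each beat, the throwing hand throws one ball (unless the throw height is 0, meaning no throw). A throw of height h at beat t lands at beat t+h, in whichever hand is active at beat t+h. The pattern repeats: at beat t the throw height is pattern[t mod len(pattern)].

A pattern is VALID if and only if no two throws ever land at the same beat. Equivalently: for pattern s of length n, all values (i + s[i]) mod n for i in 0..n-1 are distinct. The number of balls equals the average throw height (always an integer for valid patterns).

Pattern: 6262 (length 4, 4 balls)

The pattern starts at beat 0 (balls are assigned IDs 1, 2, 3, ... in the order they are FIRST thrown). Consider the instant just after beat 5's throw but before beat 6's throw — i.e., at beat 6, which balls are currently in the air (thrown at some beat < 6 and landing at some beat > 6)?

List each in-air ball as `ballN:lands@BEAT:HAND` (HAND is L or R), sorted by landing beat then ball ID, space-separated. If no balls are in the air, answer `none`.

Beat 0 (L): throw ball1 h=6 -> lands@6:L; in-air after throw: [b1@6:L]
Beat 1 (R): throw ball2 h=2 -> lands@3:R; in-air after throw: [b2@3:R b1@6:L]
Beat 2 (L): throw ball3 h=6 -> lands@8:L; in-air after throw: [b2@3:R b1@6:L b3@8:L]
Beat 3 (R): throw ball2 h=2 -> lands@5:R; in-air after throw: [b2@5:R b1@6:L b3@8:L]
Beat 4 (L): throw ball4 h=6 -> lands@10:L; in-air after throw: [b2@5:R b1@6:L b3@8:L b4@10:L]
Beat 5 (R): throw ball2 h=2 -> lands@7:R; in-air after throw: [b1@6:L b2@7:R b3@8:L b4@10:L]
Beat 6 (L): throw ball1 h=6 -> lands@12:L; in-air after throw: [b2@7:R b3@8:L b4@10:L b1@12:L]

Answer: ball2:lands@7:R ball3:lands@8:L ball4:lands@10:L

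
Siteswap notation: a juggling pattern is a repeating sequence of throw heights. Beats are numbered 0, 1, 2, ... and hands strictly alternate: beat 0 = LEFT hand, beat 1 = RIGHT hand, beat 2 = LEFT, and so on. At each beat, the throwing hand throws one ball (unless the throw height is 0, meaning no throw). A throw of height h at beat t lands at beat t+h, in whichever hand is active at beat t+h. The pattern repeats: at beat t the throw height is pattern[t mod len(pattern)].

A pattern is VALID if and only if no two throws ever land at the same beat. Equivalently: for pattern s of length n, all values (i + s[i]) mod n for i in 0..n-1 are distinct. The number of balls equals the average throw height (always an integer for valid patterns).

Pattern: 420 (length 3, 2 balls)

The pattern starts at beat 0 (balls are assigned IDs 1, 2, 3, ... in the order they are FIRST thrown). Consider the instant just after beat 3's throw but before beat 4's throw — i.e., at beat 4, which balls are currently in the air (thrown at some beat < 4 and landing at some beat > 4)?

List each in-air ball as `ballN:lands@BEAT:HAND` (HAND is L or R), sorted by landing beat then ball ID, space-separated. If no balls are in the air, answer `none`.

Answer: ball2:lands@7:R

Derivation:
Beat 0 (L): throw ball1 h=4 -> lands@4:L; in-air after throw: [b1@4:L]
Beat 1 (R): throw ball2 h=2 -> lands@3:R; in-air after throw: [b2@3:R b1@4:L]
Beat 3 (R): throw ball2 h=4 -> lands@7:R; in-air after throw: [b1@4:L b2@7:R]
Beat 4 (L): throw ball1 h=2 -> lands@6:L; in-air after throw: [b1@6:L b2@7:R]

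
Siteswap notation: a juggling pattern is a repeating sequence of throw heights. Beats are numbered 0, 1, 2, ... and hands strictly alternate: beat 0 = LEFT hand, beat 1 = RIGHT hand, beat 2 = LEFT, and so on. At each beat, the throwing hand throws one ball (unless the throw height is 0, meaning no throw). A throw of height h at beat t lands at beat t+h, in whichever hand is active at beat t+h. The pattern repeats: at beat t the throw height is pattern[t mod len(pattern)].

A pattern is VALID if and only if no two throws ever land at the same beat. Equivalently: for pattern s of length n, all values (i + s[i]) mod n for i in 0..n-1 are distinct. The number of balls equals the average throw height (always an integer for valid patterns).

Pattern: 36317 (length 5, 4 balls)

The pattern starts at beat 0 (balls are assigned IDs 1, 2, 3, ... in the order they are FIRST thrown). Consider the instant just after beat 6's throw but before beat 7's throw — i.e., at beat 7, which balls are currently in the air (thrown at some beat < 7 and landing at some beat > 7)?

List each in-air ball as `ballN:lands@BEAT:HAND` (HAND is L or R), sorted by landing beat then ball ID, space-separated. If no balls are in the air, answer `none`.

Answer: ball3:lands@8:L ball1:lands@11:R ball4:lands@12:L

Derivation:
Beat 0 (L): throw ball1 h=3 -> lands@3:R; in-air after throw: [b1@3:R]
Beat 1 (R): throw ball2 h=6 -> lands@7:R; in-air after throw: [b1@3:R b2@7:R]
Beat 2 (L): throw ball3 h=3 -> lands@5:R; in-air after throw: [b1@3:R b3@5:R b2@7:R]
Beat 3 (R): throw ball1 h=1 -> lands@4:L; in-air after throw: [b1@4:L b3@5:R b2@7:R]
Beat 4 (L): throw ball1 h=7 -> lands@11:R; in-air after throw: [b3@5:R b2@7:R b1@11:R]
Beat 5 (R): throw ball3 h=3 -> lands@8:L; in-air after throw: [b2@7:R b3@8:L b1@11:R]
Beat 6 (L): throw ball4 h=6 -> lands@12:L; in-air after throw: [b2@7:R b3@8:L b1@11:R b4@12:L]
Beat 7 (R): throw ball2 h=3 -> lands@10:L; in-air after throw: [b3@8:L b2@10:L b1@11:R b4@12:L]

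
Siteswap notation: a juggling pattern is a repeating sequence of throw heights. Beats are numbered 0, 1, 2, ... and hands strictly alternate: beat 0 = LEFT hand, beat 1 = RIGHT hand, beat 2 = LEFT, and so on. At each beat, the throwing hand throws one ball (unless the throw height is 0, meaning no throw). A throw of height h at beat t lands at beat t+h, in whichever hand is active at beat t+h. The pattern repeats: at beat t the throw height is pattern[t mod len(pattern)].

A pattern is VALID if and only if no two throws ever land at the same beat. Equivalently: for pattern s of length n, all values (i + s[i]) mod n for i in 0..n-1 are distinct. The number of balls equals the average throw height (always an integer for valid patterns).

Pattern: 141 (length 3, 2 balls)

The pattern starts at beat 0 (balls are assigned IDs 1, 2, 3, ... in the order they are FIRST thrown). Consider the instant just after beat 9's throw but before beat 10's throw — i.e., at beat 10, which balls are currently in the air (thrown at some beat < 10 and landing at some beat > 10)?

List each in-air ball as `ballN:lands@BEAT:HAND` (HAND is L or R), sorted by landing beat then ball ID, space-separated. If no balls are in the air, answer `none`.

Beat 0 (L): throw ball1 h=1 -> lands@1:R; in-air after throw: [b1@1:R]
Beat 1 (R): throw ball1 h=4 -> lands@5:R; in-air after throw: [b1@5:R]
Beat 2 (L): throw ball2 h=1 -> lands@3:R; in-air after throw: [b2@3:R b1@5:R]
Beat 3 (R): throw ball2 h=1 -> lands@4:L; in-air after throw: [b2@4:L b1@5:R]
Beat 4 (L): throw ball2 h=4 -> lands@8:L; in-air after throw: [b1@5:R b2@8:L]
Beat 5 (R): throw ball1 h=1 -> lands@6:L; in-air after throw: [b1@6:L b2@8:L]
Beat 6 (L): throw ball1 h=1 -> lands@7:R; in-air after throw: [b1@7:R b2@8:L]
Beat 7 (R): throw ball1 h=4 -> lands@11:R; in-air after throw: [b2@8:L b1@11:R]
Beat 8 (L): throw ball2 h=1 -> lands@9:R; in-air after throw: [b2@9:R b1@11:R]
Beat 9 (R): throw ball2 h=1 -> lands@10:L; in-air after throw: [b2@10:L b1@11:R]
Beat 10 (L): throw ball2 h=4 -> lands@14:L; in-air after throw: [b1@11:R b2@14:L]

Answer: ball1:lands@11:R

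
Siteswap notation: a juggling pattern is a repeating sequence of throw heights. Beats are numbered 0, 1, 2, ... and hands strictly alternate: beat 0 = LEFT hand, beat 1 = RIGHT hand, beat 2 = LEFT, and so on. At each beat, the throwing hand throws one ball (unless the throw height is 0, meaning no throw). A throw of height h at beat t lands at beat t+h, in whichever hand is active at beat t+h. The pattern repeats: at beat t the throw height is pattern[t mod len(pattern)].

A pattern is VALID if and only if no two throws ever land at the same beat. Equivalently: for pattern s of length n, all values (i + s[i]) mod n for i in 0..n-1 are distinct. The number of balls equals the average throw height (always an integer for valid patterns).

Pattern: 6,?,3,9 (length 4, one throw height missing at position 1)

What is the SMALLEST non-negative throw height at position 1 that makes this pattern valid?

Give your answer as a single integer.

i=0: (0 + 6) mod 4 = 2
i=1: s[i]=? (unknown)
i=2: (2 + 3) mod 4 = 1
i=3: (3 + 9) mod 4 = 0
Known residues: [0, 1, 2]; need a permutation of 0..3, so missing residue r = 3
Need (1 + s) mod 4 = 3; smallest s = (3 - 1) mod 4 = 2

Answer: 2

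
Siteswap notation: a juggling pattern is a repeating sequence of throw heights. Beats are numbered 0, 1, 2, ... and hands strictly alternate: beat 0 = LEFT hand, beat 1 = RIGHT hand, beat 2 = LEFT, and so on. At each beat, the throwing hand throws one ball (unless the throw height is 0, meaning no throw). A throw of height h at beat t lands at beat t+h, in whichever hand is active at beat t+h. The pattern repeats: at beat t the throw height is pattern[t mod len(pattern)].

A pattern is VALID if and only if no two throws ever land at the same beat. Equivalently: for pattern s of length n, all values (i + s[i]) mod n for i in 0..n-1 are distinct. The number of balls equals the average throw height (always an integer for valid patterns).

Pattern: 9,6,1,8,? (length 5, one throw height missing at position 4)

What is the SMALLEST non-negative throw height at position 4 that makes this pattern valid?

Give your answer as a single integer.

Answer: 1

Derivation:
i=0: (0 + 9) mod 5 = 4
i=1: (1 + 6) mod 5 = 2
i=2: (2 + 1) mod 5 = 3
i=3: (3 + 8) mod 5 = 1
i=4: s[i]=? (unknown)
Known residues: [1, 2, 3, 4]; need a permutation of 0..4, so missing residue r = 0
Need (4 + s) mod 5 = 0; smallest s = (0 - 4) mod 5 = 1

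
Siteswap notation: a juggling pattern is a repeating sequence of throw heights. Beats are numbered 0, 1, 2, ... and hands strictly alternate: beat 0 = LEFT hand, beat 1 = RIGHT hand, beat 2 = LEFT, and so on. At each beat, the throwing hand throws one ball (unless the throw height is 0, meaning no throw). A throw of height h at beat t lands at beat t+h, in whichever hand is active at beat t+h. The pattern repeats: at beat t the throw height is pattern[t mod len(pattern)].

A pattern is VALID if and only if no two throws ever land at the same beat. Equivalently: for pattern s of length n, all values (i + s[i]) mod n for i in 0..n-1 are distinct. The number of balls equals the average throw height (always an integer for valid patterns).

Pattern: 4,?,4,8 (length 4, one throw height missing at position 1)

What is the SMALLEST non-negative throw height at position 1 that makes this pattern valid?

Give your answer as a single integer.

Answer: 0

Derivation:
i=0: (0 + 4) mod 4 = 0
i=1: s[i]=? (unknown)
i=2: (2 + 4) mod 4 = 2
i=3: (3 + 8) mod 4 = 3
Known residues: [0, 2, 3]; need a permutation of 0..3, so missing residue r = 1
Need (1 + s) mod 4 = 1; smallest s = (1 - 1) mod 4 = 0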